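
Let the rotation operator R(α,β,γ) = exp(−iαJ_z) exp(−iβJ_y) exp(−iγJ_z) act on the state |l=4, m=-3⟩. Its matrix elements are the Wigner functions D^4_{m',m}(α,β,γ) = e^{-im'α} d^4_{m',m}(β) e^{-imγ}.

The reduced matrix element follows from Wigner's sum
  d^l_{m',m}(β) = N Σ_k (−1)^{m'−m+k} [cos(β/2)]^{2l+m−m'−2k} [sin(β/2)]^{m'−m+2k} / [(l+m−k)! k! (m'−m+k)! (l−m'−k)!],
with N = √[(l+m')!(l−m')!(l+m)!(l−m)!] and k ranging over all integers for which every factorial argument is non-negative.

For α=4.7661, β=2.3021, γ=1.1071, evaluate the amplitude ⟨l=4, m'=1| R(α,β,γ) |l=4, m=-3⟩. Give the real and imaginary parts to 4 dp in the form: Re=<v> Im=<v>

First d^4_{1,-3}(β=2.3021), then the phase factors e^{-i(1)α} and e^{-i(-3)γ}:
With c≡cos(β/2)=0.407529 and s≡sin(β/2)=0.913192, N=[120·6·1·5040]^{1/2}=1904.940944
k∈{0,1} keeps every argument non-negative
  k=0: (−1)^4·1904.9409/(144)·0.4075^4·0.9132^4 = +0.253747
  k=1: (−1)^5·1904.9409/(240)·0.4075^2·0.9132^6 = -0.764470
d^4_{1,-3}(2.3021) = +0.253747 -0.764470 = -0.510723
Attach z-rotation phases: D = e^{-i(1)(4.7661)}·(-0.510723)·e^{-i(-3)(1.1071)} = -0.064179+0.506674i

Re=-0.0642 Im=0.5067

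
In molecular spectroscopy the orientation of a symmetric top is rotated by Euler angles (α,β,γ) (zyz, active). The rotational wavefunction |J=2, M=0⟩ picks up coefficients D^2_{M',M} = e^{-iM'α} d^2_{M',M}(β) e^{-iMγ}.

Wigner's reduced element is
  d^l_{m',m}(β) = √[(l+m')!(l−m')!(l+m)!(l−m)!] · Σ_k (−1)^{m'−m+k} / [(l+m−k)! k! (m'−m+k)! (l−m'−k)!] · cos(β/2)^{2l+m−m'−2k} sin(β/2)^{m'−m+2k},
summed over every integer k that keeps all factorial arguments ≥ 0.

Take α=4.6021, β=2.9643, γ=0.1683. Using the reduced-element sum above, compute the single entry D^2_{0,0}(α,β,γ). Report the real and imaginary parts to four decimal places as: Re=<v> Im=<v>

Re=0.9533 Im=0.0000

D^2_{0,0}(4.6021,2.9643,0.1683) = e^{-i·0·4.6021}·d^2_{0,0}(2.9643)·e^{-i·0·0.1683}. Compute d first:
c=cos(2.9643/2)=0.088530, s=sin(2.9643/2)=0.996073; N=√[2·2·2·2]=4.000000
Admissible k: 0..2 (factorial args all ≥0)
  k=0: (−1)^0·4.0000/(4)·0.0885^4·0.9961^0 = +0.000061
  k=1: (−1)^1·4.0000/(1)·0.0885^2·0.9961^2 = -0.031105
  k=2: (−1)^2·4.0000/(4)·0.0885^0·0.9961^4 = +0.984386
d^2_{0,0}(2.9643) = +0.000061 -0.031105 +0.984386 = +0.953343
Attach z-rotation phases: D = e^{-i(0)(4.6021)}·(+0.953343)·e^{-i(0)(0.1683)} = +0.953343+0.000000i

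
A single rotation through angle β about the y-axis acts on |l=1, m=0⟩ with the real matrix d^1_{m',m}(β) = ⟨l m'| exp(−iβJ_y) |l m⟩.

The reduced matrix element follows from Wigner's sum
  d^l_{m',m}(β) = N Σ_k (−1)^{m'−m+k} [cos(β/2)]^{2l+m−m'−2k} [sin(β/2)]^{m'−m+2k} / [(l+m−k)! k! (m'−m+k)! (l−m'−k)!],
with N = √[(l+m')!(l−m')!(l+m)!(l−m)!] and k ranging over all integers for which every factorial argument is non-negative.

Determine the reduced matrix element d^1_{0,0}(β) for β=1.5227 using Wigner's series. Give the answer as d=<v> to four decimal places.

d=0.0481

d^1_{0,0}(β=1.5227) via Wigner's sum:
With c≡cos(β/2)=0.723905 and s≡sin(β/2)=0.689899, N=[1·1·1·1]^{1/2}=1.000000
The bounds max(0,m−m')=0 and min(l+m,l−m')=1 give 2 terms
  k=0: (−1)^0·1.0000/(1)·0.7239^2·0.6899^0 = +0.524039
  k=1: (−1)^1·1.0000/(1)·0.7239^0·0.6899^2 = -0.475961
d^1_{0,0}(1.5227) = +0.524039 -0.475961 = +0.048078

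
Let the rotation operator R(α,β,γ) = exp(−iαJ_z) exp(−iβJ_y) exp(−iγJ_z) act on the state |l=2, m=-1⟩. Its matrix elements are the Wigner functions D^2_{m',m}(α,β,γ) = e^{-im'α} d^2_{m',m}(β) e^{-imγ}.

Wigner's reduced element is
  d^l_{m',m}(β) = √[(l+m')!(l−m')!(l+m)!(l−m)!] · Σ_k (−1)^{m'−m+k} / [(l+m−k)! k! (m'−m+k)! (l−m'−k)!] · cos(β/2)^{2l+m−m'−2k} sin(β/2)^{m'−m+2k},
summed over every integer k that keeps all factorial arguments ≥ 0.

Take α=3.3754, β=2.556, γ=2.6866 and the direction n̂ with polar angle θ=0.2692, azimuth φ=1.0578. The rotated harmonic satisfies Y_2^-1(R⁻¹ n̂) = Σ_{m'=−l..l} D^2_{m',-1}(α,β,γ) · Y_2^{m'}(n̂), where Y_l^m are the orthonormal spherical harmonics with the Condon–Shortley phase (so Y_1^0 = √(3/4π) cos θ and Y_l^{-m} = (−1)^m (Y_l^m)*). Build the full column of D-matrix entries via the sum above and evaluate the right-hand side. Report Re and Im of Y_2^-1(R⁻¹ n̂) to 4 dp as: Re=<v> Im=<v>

Re=-0.1797 Im=0.2395

Need the full column D^2_{m',-1} for m'=−2..2 at α=3.3754, β=2.556, γ=2.6866.
cos(β/2)=0.288631, sin(β/2)=0.957441
d^2_{-2,-1}: single k=1 term ⇒ +0.046044;  D = -0.046040-0.000581i
d^2_{-1,-1}: k∈[0..1] ⇒ +0.006940 -0.229102 = -0.222162;  D = -0.216750+0.048739i
d^2_{0,-1}: k∈[0..1] ⇒ -0.056392 +0.620517 = +0.564125;  D = -0.506733+0.247908i
d^2_{1,-1}: k∈[0..1] ⇒ +0.229102 -0.840325 = -0.611222;  D = -0.471869+0.388500i
d^2_{2,-1}: single k=0 term ⇒ -0.506650;  D = +0.305887-0.403890i
Y_2^{m'}(θ=0.2692,φ=1.0578) and Σ D·Y over m':
  (-0.0460-0.0006i)·(-0.0142-0.0234i)  (-0.2168+0.0487i)·(+0.0972-0.1726i)  (-0.5067+0.2479i)·(+0.5639+0.0000i)  (-0.4719+0.3885i)·(-0.0972-0.1726i)  (+0.3059-0.4039i)·(-0.0142+0.0234i)
Y_2^-1(R⁻¹ n̂) = -0.179725+0.239543i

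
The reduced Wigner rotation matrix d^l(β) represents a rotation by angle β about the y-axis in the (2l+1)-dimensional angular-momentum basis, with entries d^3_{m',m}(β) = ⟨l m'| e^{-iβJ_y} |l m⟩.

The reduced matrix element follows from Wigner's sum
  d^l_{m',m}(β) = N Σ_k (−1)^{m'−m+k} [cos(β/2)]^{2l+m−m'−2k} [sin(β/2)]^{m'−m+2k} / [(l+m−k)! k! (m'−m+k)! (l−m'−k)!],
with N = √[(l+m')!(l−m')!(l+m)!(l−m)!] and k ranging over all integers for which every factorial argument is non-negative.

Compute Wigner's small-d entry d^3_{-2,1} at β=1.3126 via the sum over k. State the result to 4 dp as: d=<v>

d^3_{-2,1}(β=1.3126) via Wigner's sum:
c=cos(1.3126/2)=0.792255, s=sin(1.3126/2)=0.610190; N=√[1·120·24·2]=75.894664
k∈{3,4} keeps every argument non-negative
  k=3: (−1)^0·75.8947/(12)·0.7923^3·0.6102^3 = +0.714529
  k=4: (−1)^1·75.8947/(24)·0.7923^1·0.6102^5 = -0.211929
d^3_{-2,1}(1.3126) = +0.714529 -0.211929 = +0.502601

d=0.5026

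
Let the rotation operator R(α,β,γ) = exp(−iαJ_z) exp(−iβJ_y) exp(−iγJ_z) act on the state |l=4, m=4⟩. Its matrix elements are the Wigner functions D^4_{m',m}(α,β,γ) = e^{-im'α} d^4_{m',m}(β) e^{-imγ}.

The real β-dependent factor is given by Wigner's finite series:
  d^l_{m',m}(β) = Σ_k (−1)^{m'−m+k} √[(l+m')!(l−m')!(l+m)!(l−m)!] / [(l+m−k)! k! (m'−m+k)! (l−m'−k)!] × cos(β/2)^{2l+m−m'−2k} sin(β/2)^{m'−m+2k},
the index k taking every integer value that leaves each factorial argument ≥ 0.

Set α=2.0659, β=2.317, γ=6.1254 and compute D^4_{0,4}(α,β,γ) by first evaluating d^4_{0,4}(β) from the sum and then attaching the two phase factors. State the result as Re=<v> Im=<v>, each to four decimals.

Re=0.1227 Im=0.0897

Split into d^4_{0,4}(β=2.317) × two z-phases.
c=cos(2.317/2)=0.400714, s=sin(2.317/2)=0.916203; N=√[24·24·40320·1]=4819.161753
The bounds max(0,m−m')=4 and min(l+m,l−m')=4 give 1 term
  k=4: (−1)^0·4819.1618/(576)·0.4007^4·0.9162^4 = +0.152004
d^4_{0,4}(2.317) = +0.152004
Phases: e^{-i·(0)·2.0659}=+1.000000+0.000000i, e^{-i·(4)·6.1254}=+0.807355+0.590067i ⇒ D=+0.122721+0.089693i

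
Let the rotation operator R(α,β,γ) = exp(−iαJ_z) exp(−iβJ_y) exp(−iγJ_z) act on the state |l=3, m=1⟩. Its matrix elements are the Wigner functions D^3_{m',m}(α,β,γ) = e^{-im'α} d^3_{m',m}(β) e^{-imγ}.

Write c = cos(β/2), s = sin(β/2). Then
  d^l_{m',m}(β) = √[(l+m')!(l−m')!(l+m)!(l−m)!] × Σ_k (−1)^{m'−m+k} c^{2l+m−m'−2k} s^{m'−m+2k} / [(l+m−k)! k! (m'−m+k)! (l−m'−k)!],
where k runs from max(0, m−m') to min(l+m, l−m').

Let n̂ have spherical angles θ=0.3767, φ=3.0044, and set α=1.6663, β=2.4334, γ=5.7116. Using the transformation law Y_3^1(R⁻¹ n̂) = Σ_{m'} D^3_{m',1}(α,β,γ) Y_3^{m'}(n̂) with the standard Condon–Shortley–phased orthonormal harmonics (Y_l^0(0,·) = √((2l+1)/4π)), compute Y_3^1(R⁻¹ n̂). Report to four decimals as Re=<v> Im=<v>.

Re=0.2738 Im=0.0221

Need the full column D^3_{m',1} for m'=−3..3 at α=1.6663, β=2.4334, γ=5.7116.
cos(β/2)=0.346743, sin(β/2)=0.937960
d^3_{-3,1}: single k=4 term ⇒ +0.360411;  D = +0.272687-0.235665i
d^3_{-2,1}: k∈[3..4] ⇒ +0.217573 -0.796030 = -0.578457;  D = +0.418252+0.399597i
d^3_{-1,1}: k∈[2..4] ⇒ +0.076305 -0.744462 +0.680936 = +0.012778;  D = -0.007906+0.010039i
d^3_{0,1}: k∈[1..3] ⇒ +0.016286 -0.357510 +0.872008 = +0.530784;  D = +0.446413+0.287136i
d^3_{1,1}: k∈[0..2] ⇒ +0.001738 -0.101739 +0.558347 = +0.458345;  D = +0.210060-0.407376i
d^3_{2,1}: k∈[0..1] ⇒ -0.014867 +0.217573 = +0.202707;  D = -0.188203-0.075297i
d^3_{3,1}: single k=0 term ⇒ +0.049254;  D = -0.013852+0.047267i
Y_3^{m'}(θ=0.3767,φ=3.0044) and Σ D·Y over m':
  (+0.2727-0.2357i)·(-0.0190-0.0083i)  (+0.4183+0.3996i)·(+0.1238+0.0348i)  (-0.0079+0.0100i)·(-0.3914-0.0540i)  (+0.4464+0.2871i)·(+0.4592+0.0000i)  (+0.2101-0.4074i)·(+0.3914-0.0540i)  (-0.1882-0.0753i)·(+0.1238-0.0348i)  (-0.0139+0.0473i)·(+0.0190-0.0083i)
Y_3^1(R⁻¹ n̂) = +0.273760+0.022080i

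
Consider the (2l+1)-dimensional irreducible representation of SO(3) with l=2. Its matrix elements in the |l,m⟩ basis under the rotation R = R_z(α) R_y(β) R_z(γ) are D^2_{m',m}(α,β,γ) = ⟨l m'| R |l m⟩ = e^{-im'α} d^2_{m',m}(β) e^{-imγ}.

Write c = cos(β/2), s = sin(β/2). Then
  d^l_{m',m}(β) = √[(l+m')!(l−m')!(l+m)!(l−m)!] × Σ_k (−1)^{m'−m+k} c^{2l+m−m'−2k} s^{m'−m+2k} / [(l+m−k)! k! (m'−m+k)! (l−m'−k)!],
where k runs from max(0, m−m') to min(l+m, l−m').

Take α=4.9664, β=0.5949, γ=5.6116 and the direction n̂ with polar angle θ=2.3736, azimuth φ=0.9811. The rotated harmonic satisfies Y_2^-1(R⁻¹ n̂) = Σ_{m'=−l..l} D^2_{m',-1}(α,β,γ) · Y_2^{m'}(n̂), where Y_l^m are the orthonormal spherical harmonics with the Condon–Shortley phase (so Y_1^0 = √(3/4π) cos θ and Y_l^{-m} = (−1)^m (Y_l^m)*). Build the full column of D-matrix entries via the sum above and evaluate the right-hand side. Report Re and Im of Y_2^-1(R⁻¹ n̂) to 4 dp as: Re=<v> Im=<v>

Re=0.2025 Im=0.2767

Need the full column D^2_{m',-1} for m'=−2..2 at α=4.9664, β=0.5949, γ=5.6116.
cos(β/2)=0.956087, sin(β/2)=0.293083
d^2_{-2,-1}: single k=1 term ⇒ +0.512287;  D = -0.505449+0.083418i
d^2_{-1,-1}: k∈[0..1] ⇒ +0.835583 -0.235558 = +0.600025;  D = -0.243337-0.548468i
d^2_{0,-1}: k∈[0..1] ⇒ -0.627420 +0.058958 = -0.568462;  D = -0.445013+0.353713i
d^2_{1,-1}: k∈[0..1] ⇒ +0.235558 -0.007378 = +0.228180;  D = +0.182311+0.137218i
d^2_{2,-1}: single k=0 term ⇒ -0.048139;  D = +0.018355-0.044503i
Y_2^{m'}(θ=2.3736,φ=0.9811) and Σ D·Y over m':
  (-0.5054+0.0834i)·(-0.0711-0.1723i)  (-0.2433-0.5485i)·(-0.2147+0.3208i)  (-0.4450+0.3537i)·(+0.1742+0.0000i)  (+0.1823+0.1372i)·(+0.2147+0.3208i)  (+0.0184-0.0445i)·(-0.0711+0.1723i)
Y_2^-1(R⁻¹ n̂) = +0.202503+0.276720i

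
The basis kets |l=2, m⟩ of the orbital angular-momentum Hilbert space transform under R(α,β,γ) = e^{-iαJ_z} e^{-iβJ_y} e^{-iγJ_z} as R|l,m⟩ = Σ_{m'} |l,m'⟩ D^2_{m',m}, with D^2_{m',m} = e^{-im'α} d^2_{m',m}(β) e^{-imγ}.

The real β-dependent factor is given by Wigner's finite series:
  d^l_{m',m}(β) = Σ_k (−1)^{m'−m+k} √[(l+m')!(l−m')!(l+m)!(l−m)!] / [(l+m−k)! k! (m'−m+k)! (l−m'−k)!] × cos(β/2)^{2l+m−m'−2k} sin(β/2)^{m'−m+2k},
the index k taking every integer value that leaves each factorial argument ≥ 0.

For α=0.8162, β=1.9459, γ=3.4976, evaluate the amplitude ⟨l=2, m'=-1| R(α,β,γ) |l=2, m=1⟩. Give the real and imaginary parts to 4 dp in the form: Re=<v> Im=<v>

D^2_{-1,1}(0.8162,1.9459,3.4976) = e^{-i·-1·0.8162}·d^2_{-1,1}(1.9459)·e^{-i·1·3.4976}. Compute d first:
c=cos(1.9459/2)=0.562864, s=sin(1.9459/2)=0.826550; N=√[1·6·6·1]=6.000000
Admissible k: 2..3 (factorial args all ≥0)
  k=2: (−1)^0·6.0000/(2)·0.5629^2·0.8265^2 = +0.649330
  k=3: (−1)^1·6.0000/(6)·0.5629^0·0.8265^4 = -0.466741
d^2_{-1,1}(1.9459) = +0.649330 -0.466741 = +0.182589
D = (+0.684995+0.728548i)·(+0.182589)·(-0.937296+0.348535i) = -0.163594-0.081092i

Re=-0.1636 Im=-0.0811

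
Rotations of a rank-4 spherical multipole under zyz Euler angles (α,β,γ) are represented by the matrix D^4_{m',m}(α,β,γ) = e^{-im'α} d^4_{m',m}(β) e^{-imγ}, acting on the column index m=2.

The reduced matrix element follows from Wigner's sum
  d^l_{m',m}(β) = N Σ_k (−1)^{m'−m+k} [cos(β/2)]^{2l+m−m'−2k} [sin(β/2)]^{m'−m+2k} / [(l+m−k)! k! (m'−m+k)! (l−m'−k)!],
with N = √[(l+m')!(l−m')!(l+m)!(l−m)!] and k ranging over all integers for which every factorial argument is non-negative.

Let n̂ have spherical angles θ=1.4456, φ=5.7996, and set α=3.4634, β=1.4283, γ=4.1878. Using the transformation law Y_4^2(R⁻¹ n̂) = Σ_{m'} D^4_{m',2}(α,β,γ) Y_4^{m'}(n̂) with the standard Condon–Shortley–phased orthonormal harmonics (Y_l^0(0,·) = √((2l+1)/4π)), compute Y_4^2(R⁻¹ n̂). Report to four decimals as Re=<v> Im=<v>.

Need the full column D^4_{m',2} for m'=−4..4 at α=3.4634, β=1.4283, γ=4.1878.
cos(β/2)=0.755650, sin(β/2)=0.654975
d^4_{-4,2}: single k=6 term ⇒ +0.238545;  D = +0.165306-0.171981i
d^4_{-3,2}: k∈[5..6] ⇒ +0.583811 -0.146204 = +0.437607;  D = -0.187899+0.395214i
d^4_{-2,2}: k∈[4..6] ⇒ +0.900066 -0.540969 +0.033869 = +0.392966;  D = +0.047822-0.390045i
d^4_{-1,2}: k∈[3..5] ⇒ +0.979025 -1.103300 +0.165780 = +0.041506;  D = +0.008238+0.040680i
d^4_{0,2}: k∈[2..4] ⇒ +0.757698 -1.518005 +0.427674 = -0.332633;  D = +0.165746+0.288397i
d^4_{1,2}: k∈[1..3] ⇒ +0.390937 -1.468538 +0.735533 = -0.342068;  D = -0.255499-0.227444i
d^4_{2,2}: k∈[0..2] ⇒ +0.106308 -0.958421 +0.900066 = +0.047954;  D = -0.044064-0.018919i
d^4_{3,2}: k∈[0..1] ⇒ -0.344774 +0.777077 = +0.432303;  D = +0.430788+0.036166i
d^4_{4,2}: single k=0 term ⇒ +0.422624;  D = -0.410705+0.099659i
Y_4^{m'}(θ=1.4456,φ=5.7996) and Σ D·Y over m':
  (+0.1653-0.1720i)·(-0.1525+0.4008i)  (-0.1879+0.3952i)·(+0.0183+0.1516i)  (+0.0478-0.3900i)·(-0.1665-0.2415i)  (+0.0082+0.0407i)·(-0.1500-0.0788i)  (+0.1657+0.2884i)·(+0.2688+0.0000i)  (-0.2555-0.2274i)·(+0.1500-0.0788i)  (-0.0441-0.0189i)·(-0.1665+0.2415i)  (+0.4308+0.0362i)·(-0.0183+0.1516i)  (-0.4107+0.0997i)·(-0.1525-0.4008i)
Y_4^2(R⁻¹ n̂) = -0.030380+0.387958i

Re=-0.0304 Im=0.3880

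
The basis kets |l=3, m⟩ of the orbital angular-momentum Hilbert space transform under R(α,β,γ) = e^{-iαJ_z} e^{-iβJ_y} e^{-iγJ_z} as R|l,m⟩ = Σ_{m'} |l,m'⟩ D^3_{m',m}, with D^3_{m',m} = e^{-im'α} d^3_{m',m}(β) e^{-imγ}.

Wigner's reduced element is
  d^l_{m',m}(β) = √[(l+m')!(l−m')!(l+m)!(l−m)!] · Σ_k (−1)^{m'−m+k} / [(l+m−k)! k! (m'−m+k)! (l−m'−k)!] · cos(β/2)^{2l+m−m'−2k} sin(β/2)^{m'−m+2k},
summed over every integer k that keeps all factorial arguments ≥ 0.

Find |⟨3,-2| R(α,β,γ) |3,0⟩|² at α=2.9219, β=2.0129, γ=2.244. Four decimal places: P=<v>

P=0.2291

Split into d^3_{-2,0}(β=2.0129) × two z-phases.
Half-angle: c=0.534864, s=0.844938. N=√(1·120·6·6)=65.726707
The bounds max(0,m−m')=2 and min(l+m,l−m')=3 give 2 terms
  k=2: (−1)^0·65.7267/(12)·0.5349^4·0.8449^2 = +0.320024
  k=3: (−1)^1·65.7267/(12)·0.5349^2·0.8449^4 = -0.798632
d^3_{-2,0}(2.0129) = +0.320024 -0.798632 = -0.478608
|D^3_{-2,0}|² = |d^3_{-2,0}(β)|² = (-0.478608)² = 0.229066 (the z-rotation phases have unit modulus)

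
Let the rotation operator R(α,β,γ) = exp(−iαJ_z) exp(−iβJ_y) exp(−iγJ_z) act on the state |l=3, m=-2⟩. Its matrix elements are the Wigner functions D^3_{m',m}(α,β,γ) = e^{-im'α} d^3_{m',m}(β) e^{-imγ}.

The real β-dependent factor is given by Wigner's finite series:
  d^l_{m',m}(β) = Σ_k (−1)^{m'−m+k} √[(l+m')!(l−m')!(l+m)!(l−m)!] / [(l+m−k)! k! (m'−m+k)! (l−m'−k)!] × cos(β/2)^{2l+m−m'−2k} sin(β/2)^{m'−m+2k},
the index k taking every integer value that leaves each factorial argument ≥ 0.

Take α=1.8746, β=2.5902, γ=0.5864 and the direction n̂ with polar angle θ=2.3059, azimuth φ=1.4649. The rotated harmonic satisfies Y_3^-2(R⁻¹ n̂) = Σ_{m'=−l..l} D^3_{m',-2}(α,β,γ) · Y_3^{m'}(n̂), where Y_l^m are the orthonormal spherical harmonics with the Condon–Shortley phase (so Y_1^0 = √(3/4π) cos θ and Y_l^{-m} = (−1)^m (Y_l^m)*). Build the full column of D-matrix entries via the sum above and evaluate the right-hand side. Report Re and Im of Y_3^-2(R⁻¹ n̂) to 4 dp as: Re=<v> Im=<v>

Re=0.1049 Im=-0.0803

Need the full column D^3_{m',-2} for m'=−3..3 at α=1.8746, β=2.5902, γ=0.5864.
cos(β/2)=0.272217, sin(β/2)=0.962236
d^3_{-3,-2}: single k=1 term ⇒ +0.003523;  D = +0.003069+0.001730i
d^3_{-2,-2}: k∈[0..1] ⇒ +0.000407 -0.025421 = -0.025014;  D = -0.005205+0.024467i
d^3_{-1,-2}: k∈[0..1] ⇒ -0.004548 +0.113663 = +0.109115;  D = -0.108631+0.010263i
d^3_{0,-2}: k∈[0..1] ⇒ +0.027847 -0.347950 = -0.320103;  D = -0.124063-0.295084i
d^3_{1,-2}: k∈[0..1] ⇒ -0.113663 +0.710106 = +0.596442;  D = +0.455492-0.385059i
d^3_{2,-2}: k∈[0..1] ⇒ +0.317634 -0.793760 = -0.476126;  D = +0.402082+0.255003i
d^3_{3,-2}: single k=0 term ⇒ -0.550046;  D = +0.142144-0.531362i
Y_3^{m'}(θ=2.3059,φ=1.4649) and Σ D·Y over m':
  (+0.0031+0.0017i)·(-0.0532+0.1618i)  (-0.0052+0.0245i)·(+0.3687+0.0793i)  (-0.1086+0.0103i)·(+0.0316-0.2977i)  (-0.1241-0.2951i)·(+0.1880+0.0000i)  (+0.4555-0.3851i)·(-0.0316-0.2977i)  (+0.4021+0.2550i)·(+0.3687-0.0793i)  (+0.1421-0.5314i)·(+0.0532+0.1618i)
Y_3^-2(R⁻¹ n̂) = +0.104912-0.080341i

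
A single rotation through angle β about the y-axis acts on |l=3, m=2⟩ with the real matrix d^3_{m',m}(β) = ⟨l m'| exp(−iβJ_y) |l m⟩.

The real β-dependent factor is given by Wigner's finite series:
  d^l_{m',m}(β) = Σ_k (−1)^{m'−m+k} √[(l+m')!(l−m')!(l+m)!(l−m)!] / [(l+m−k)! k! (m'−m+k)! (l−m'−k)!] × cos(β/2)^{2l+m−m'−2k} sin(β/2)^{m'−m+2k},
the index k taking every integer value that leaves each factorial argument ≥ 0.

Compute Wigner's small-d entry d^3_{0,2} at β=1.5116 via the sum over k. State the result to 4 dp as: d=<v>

d=0.0807

d^3_{0,2}(β=1.5116) via Wigner's sum:
With c≡cos(β/2)=0.727723 and s≡sin(β/2)=0.685871, N=[6·6·120·1]^{1/2}=65.726707
Admissible k: 2..3 (factorial args all ≥0)
  k=2: (−1)^0·65.7267/(12)·0.7277^4·0.6859^2 = +0.722620
  k=3: (−1)^1·65.7267/(12)·0.7277^2·0.6859^4 = -0.641893
d^3_{0,2}(1.5116) = +0.722620 -0.641893 = +0.080727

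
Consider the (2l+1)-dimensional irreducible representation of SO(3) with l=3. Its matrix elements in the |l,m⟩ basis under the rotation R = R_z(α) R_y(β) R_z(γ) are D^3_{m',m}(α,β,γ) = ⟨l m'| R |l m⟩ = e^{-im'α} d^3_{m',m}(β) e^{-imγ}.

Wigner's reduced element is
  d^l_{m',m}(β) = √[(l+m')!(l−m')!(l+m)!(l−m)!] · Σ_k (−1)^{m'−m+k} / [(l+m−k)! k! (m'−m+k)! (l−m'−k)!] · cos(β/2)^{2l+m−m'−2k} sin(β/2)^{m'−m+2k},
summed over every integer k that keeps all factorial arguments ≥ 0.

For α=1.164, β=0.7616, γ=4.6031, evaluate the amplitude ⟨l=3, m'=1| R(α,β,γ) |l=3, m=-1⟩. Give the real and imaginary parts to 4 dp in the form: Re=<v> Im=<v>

First d^3_{1,-1}(β=0.7616), then the phase factors e^{-i(1)α} and e^{-i(-1)γ}:
With c≡cos(β/2)=0.928368 and s≡sin(β/2)=0.371663, N=[24·2·2·24]^{1/2}=48.000000
Admissible k: 0..2 (factorial args all ≥0)
  k=0: (−1)^2·48.0000/(8)·0.9284^4·0.3717^2 = +0.615645
  k=1: (−1)^3·48.0000/(6)·0.9284^2·0.3717^4 = -0.131561
  k=2: (−1)^4·48.0000/(48)·0.9284^0·0.3717^6 = +0.002636
d^3_{1,-1}(0.7616) = +0.615645 -0.131561 +0.002636 = +0.486719
D = (+0.395669-0.918393i)·(+0.486719)·(-0.109072-0.994034i) = -0.465338-0.142676i

Re=-0.4653 Im=-0.1427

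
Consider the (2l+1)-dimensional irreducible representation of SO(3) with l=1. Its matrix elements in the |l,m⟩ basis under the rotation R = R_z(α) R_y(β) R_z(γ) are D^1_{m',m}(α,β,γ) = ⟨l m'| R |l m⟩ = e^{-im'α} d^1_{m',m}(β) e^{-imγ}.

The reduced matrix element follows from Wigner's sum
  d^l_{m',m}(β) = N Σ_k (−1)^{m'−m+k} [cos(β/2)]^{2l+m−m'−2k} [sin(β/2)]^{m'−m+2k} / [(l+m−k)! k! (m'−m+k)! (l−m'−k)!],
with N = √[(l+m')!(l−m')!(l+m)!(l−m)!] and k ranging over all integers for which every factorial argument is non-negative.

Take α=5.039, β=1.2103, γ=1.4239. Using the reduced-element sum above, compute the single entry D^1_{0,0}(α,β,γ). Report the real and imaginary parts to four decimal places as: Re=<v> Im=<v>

Re=0.3527 Im=0.0000

First d^1_{0,0}(β=1.2103), then the phase factors e^{-i(0)α} and e^{-i(0)γ}:
With c≡cos(β/2)=0.822417 and s≡sin(β/2)=0.568885, N=[1·1·1·1]^{1/2}=1.000000
k∈{0,1} keeps every argument non-negative
  k=0: (−1)^0·1.0000/(1)·0.8224^2·0.5689^0 = +0.676369
  k=1: (−1)^1·1.0000/(1)·0.8224^0·0.5689^2 = -0.323631
d^1_{0,0}(1.2103) = +0.676369 -0.323631 = +0.352739
Attach z-rotation phases: D = e^{-i(0)(5.039)}·(+0.352739)·e^{-i(0)(1.4239)} = +0.352739+0.000000i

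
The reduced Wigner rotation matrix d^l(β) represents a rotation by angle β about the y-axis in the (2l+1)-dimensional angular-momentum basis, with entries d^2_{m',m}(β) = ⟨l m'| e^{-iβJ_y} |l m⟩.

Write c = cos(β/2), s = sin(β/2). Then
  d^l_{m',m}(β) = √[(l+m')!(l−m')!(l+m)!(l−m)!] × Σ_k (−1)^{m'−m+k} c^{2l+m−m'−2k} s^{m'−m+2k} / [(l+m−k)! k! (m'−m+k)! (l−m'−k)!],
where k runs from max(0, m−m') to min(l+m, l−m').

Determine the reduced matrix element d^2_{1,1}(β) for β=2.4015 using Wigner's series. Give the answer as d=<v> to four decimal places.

d=-0.3240

d^2_{1,1}(β=2.4015) via Wigner's sum:
Half-angle: c=0.361659, s=0.932311. N=√(6·1·6·1)=6.000000
k∈{0,1} keeps every argument non-negative
  k=0: (−1)^0·6.0000/(6)·0.3617^4·0.9323^0 = +0.017108
  k=1: (−1)^1·6.0000/(2)·0.3617^2·0.9323^2 = -0.341067
d^2_{1,1}(2.4015) = +0.017108 -0.341067 = -0.323960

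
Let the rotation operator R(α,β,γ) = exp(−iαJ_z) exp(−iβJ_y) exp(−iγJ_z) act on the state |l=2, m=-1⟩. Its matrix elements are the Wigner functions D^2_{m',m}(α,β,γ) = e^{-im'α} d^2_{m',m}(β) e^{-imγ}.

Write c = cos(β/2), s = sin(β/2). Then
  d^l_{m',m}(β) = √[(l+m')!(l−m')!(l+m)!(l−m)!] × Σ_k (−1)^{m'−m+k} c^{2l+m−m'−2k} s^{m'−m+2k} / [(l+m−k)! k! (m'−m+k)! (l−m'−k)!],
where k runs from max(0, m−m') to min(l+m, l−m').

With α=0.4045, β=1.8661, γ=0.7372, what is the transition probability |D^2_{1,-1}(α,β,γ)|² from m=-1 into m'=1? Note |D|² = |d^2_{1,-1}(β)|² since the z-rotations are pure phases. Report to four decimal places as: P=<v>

P=0.0728

First d^2_{1,-1}(β=1.8661), then the phase factors e^{-i(1)α} and e^{-i(-1)γ}:
With c≡cos(β/2)=0.595386 and s≡sin(β/2)=0.803440, N=[6·1·1·6]^{1/2}=6.000000
k∈{0,1} keeps every argument non-negative
  k=0: (−1)^2·6.0000/(2)·0.5954^2·0.8034^2 = +0.686476
  k=1: (−1)^3·6.0000/(6)·0.5954^0·0.8034^4 = -0.416690
d^2_{1,-1}(1.8661) = +0.686476 -0.416690 = +0.269786
|D^2_{1,-1}|² = |d^2_{1,-1}(β)|² = (+0.269786)² = 0.072785 (the z-rotation phases have unit modulus)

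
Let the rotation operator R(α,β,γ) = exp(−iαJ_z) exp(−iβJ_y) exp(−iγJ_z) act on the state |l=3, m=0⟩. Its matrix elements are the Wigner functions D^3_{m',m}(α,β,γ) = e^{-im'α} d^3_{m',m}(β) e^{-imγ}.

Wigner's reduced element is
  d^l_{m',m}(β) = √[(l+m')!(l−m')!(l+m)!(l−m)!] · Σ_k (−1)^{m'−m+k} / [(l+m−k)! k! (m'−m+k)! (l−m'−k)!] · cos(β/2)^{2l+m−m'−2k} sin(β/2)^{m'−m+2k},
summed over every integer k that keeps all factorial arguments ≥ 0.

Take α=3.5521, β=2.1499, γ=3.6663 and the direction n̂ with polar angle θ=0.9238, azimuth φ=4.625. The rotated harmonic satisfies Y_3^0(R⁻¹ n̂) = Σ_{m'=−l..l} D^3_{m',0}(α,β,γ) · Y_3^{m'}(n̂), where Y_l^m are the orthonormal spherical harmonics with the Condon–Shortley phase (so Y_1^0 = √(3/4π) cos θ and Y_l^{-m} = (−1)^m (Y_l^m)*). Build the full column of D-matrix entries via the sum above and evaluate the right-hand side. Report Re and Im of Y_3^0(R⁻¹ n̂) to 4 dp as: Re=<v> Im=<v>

Re=0.0123 Im=0.0000

Need the full column D^3_{m',0} for m'=−3..3 at α=3.5521, β=2.1499, γ=3.6663.
cos(β/2)=0.475776, sin(β/2)=0.879566
d^3_{-3,0}: single k=3 term ⇒ +0.327740;  D = -0.109073-0.309057i
d^3_{-2,0}: k∈[2..3] ⇒ +0.217124 -0.742063 = -0.524938;  D = -0.357734-0.384170i
d^3_{-1,0}: k∈[1..3] ⇒ +0.074280 -0.761598 +0.867634 = +0.180316;  D = -0.165335-0.071959i
d^3_{0,0}: k∈[0..3] ⇒ +0.011599 -0.356772 +1.219333 -0.463033 = +0.411128;  D = +0.411128+0.000000i
d^3_{1,0}: k∈[0..2] ⇒ -0.074280 +0.761598 -0.867634 = -0.180316;  D = +0.165335-0.071959i
d^3_{2,0}: k∈[0..1] ⇒ +0.217124 -0.742063 = -0.524938;  D = -0.357734+0.384170i
d^3_{3,0}: single k=0 term ⇒ -0.327740;  D = +0.109073-0.309057i
Y_3^{m'}(θ=0.9238,φ=4.625) and Σ D·Y over m':
  (-0.1091-0.3091i)·(+0.0549-0.2047i)  (-0.3577-0.3842i)·(-0.3862-0.0682i)  (-0.1653-0.0720i)·(-0.0184+0.2098i)  (+0.4111+0.0000i)·(-0.2662+0.0000i)  (+0.1653-0.0720i)·(+0.0184+0.2098i)  (-0.3577+0.3842i)·(-0.3862+0.0682i)  (+0.1091-0.3091i)·(-0.0549-0.2047i)
Y_3^0(R⁻¹ n̂) = +0.012272+0.000000i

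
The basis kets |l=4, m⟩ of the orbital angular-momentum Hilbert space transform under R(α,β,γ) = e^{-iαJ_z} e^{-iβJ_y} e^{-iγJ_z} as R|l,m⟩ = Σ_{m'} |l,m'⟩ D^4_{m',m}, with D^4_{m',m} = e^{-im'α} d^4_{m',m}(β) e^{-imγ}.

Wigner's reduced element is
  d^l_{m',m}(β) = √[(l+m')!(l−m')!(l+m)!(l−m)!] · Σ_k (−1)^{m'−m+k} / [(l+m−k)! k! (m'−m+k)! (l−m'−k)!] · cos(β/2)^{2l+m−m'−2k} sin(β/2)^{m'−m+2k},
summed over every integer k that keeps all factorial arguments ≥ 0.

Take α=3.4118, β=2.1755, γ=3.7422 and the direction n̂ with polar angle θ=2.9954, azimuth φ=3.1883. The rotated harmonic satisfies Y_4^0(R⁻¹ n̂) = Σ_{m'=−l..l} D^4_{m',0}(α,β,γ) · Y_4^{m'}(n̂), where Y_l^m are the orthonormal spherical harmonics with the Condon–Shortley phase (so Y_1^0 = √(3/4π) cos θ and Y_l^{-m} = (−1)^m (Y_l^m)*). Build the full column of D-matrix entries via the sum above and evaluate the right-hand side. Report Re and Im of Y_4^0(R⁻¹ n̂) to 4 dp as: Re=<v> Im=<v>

Re=-0.3587 Im=0.0000

Need the full column D^4_{m',0} for m'=−4..4 at α=3.4118, β=2.1755, γ=3.7422.
cos(β/2)=0.464479, sin(β/2)=0.885584
d^4_{-4,0}: single k=4 term ⇒ +0.239515;  D = +0.112715+0.211336i
d^4_{-3,0}: k∈[3..4] ⇒ +0.177658 -0.645820 = -0.468162;  D = +0.322586+0.339285i
d^4_{-2,0}: k∈[2..4] ⇒ +0.074710 -0.724226 +0.987262 = +0.337746;  D = +0.289616+0.173768i
d^4_{-1,0}: k∈[1..4] ⇒ +0.018472 -0.402890 +1.464582 -0.887339 = +0.192825;  D = -0.185828-0.051471i
d^4_{0,0}: k∈[0..4] ⇒ +0.002166 -0.126002 +1.030591 -1.665065 +0.378302 = -0.380007;  D = -0.380007+0.000000i
d^4_{1,0}: k∈[0..3] ⇒ -0.018472 +0.402890 -1.464582 +0.887339 = -0.192825;  D = +0.185828-0.051471i
d^4_{2,0}: k∈[0..2] ⇒ +0.074710 -0.724226 +0.987262 = +0.337746;  D = +0.289616-0.173768i
d^4_{3,0}: k∈[0..1] ⇒ -0.177658 +0.645820 = +0.468162;  D = -0.322586+0.339285i
d^4_{4,0}: single k=0 term ⇒ +0.239515;  D = +0.112715-0.211336i
Y_4^{m'}(θ=2.9954,φ=3.1883) and Σ D·Y over m':
  (+0.1127+0.2113i)·(+0.0002-0.0000i)  (+0.3226+0.3393i)·(+0.0038-0.0005i)  (+0.2896+0.1738i)·(+0.0414-0.0039i)  (-0.1858-0.0515i)·(+0.2623-0.0123i)  (-0.3800+0.0000i)·(+0.7582+0.0000i)  (+0.1858-0.0515i)·(-0.2623-0.0123i)  (+0.2896-0.1738i)·(+0.0414+0.0039i)  (-0.3226+0.3393i)·(-0.0038-0.0005i)  (+0.1127-0.2113i)·(+0.0002+0.0000i)
Y_4^0(R⁻¹ n̂) = -0.358687+0.000000i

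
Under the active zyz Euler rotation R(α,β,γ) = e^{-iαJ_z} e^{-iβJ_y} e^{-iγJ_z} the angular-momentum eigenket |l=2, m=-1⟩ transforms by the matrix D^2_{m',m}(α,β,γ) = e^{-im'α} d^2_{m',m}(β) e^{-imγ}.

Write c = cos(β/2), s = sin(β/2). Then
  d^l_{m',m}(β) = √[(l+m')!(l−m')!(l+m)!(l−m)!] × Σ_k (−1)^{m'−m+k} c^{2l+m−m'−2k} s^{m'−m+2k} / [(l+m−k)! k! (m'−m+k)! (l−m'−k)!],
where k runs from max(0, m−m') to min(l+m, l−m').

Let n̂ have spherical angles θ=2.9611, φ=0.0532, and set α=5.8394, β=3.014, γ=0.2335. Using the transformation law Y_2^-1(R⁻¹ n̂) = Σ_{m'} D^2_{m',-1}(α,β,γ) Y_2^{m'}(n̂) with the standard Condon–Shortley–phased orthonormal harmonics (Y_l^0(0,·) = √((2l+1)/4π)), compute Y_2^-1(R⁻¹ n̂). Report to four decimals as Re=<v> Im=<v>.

Re=-0.0082 Im=-0.0696

Need the full column D^2_{m',-1} for m'=−2..2 at α=5.8394, β=3.014, γ=0.2335.
cos(β/2)=0.063753, sin(β/2)=0.997966
d^2_{-2,-1}: single k=1 term ⇒ +0.000517;  D = +0.000410-0.000315i
d^2_{-1,-1}: k∈[0..1] ⇒ +0.000017 -0.012144 = -0.012127;  D = -0.011860+0.002531i
d^2_{0,-1}: k∈[0..1] ⇒ -0.000633 +0.155211 = +0.154578;  D = +0.150383+0.035767i
d^2_{1,-1}: k∈[0..1] ⇒ +0.012144 -0.991888 = -0.979744;  D = -0.763492-0.613986i
d^2_{2,-1}: single k=0 term ⇒ -0.126730;  D = -0.055092-0.114128i
Y_2^{m'}(θ=2.9611,φ=0.0532) and Σ D·Y over m':
  (+0.0004-0.0003i)·(+0.0124-0.0013i)  (-0.0119+0.0025i)·(-0.1362+0.0073i)  (+0.1504+0.0358i)·(+0.6003+0.0000i)  (-0.7635-0.6140i)·(+0.1362+0.0073i)  (-0.0551-0.1141i)·(+0.0124+0.0013i)
Y_2^-1(R⁻¹ n̂) = -0.008217-0.069637i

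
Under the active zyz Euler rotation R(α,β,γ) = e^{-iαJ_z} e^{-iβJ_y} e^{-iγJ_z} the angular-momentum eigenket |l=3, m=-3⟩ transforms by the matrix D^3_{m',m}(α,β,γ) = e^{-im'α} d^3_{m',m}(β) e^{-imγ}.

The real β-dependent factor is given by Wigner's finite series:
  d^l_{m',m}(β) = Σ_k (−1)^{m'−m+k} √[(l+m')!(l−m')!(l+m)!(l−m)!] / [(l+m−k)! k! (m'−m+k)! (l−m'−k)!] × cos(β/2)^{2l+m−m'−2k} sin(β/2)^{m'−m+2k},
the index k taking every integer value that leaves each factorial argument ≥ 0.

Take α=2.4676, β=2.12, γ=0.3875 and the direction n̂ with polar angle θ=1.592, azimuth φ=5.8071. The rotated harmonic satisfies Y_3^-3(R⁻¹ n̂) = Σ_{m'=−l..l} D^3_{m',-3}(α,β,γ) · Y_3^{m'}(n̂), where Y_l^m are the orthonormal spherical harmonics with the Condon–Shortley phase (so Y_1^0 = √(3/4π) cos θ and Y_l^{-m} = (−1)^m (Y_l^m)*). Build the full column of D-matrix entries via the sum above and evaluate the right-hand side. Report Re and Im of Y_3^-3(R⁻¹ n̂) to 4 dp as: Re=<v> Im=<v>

Re=-0.0460 Im=0.0596

Need the full column D^3_{m',-3} for m'=−3..3 at α=2.4676, β=2.12, γ=0.3875.
cos(β/2)=0.488872, sin(β/2)=0.872355
d^3_{-3,-3}: single k=0 term ⇒ +0.013651;  D = -0.008912+0.010341i
d^3_{-2,-3}: single k=0 term ⇒ -0.059669;  D = -0.058645+0.011004i
d^3_{-1,-3}: single k=0 term ⇒ +0.168350;  D = -0.148659-0.079008i
d^3_{0,-3}: single k=0 term ⇒ -0.346882;  D = -0.137728-0.318367i
d^3_{1,-3}: single k=0 term ⇒ +0.536056;  D = +0.140758-0.517246i
d^3_{2,-3}: single k=0 term ⇒ -0.604976;  D = +0.488442-0.356960i
d^3_{3,-3}: single k=0 term ⇒ +0.440718;  D = +0.440313+0.018895i
Y_3^{m'}(θ=1.592,φ=5.8071) and Σ D·Y over m':
  (-0.0089+0.0103i)·(+0.0592+0.4127i)  (-0.0586+0.0110i)·(-0.0126-0.0176i)  (-0.1487-0.0790i)·(-0.2865-0.1477i)  (-0.1377-0.3184i)·(+0.0237+0.0000i)  (+0.1408-0.5172i)·(+0.2865-0.1477i)  (+0.4884-0.3570i)·(-0.0126+0.0176i)  (+0.4403+0.0189i)·(-0.0592+0.4127i)
Y_3^-3(R⁻¹ n̂) = -0.046014+0.059584i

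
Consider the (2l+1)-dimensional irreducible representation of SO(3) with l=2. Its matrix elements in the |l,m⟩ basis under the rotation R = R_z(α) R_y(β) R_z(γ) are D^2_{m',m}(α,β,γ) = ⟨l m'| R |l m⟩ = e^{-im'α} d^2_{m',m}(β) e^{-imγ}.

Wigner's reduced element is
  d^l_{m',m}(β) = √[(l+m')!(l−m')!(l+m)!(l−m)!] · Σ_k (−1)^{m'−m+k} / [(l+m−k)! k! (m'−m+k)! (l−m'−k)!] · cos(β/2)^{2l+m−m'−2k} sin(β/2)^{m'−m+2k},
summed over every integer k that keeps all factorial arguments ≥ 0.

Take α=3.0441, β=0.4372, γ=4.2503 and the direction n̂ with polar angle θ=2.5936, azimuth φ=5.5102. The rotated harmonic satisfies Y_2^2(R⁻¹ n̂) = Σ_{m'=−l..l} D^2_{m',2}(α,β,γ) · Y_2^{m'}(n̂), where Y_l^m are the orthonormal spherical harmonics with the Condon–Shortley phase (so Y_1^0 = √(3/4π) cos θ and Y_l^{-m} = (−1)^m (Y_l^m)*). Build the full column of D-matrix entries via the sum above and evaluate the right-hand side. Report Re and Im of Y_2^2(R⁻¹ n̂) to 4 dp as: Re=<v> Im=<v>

Re=0.0233 Im=0.0337

Need the full column D^2_{m',2} for m'=−2..2 at α=3.0441, β=0.4372, γ=4.2503.
cos(β/2)=0.976202, sin(β/2)=0.216863
d^2_{-2,2}: single k=4 term ⇒ +0.002212;  D = -0.001649-0.001474i
d^2_{-1,2}: single k=3 term ⇒ +0.019913;  D = +0.013487+0.014649i
d^2_{0,2}: single k=2 term ⇒ +0.109781;  D = -0.066142-0.087619i
d^2_{1,2}: single k=1 term ⇒ +0.403492;  D = +0.210599+0.344171i
d^2_{2,2}: single k=0 term ⇒ +0.908153;  D = -0.396350-0.817097i
Y_2^{m'}(θ=2.5936,φ=5.5102) and Σ D·Y over m':
  (-0.0016-0.0015i)·(+0.0026+0.1048i)  (+0.0135+0.0146i)·(-0.2459-0.2399i)  (-0.0661-0.0876i)·(+0.3740+0.0000i)  (+0.2106+0.3442i)·(+0.2459-0.2399i)  (-0.3963-0.8171i)·(+0.0026-0.1048i)
Y_2^2(R⁻¹ n̂) = +0.023295+0.033750i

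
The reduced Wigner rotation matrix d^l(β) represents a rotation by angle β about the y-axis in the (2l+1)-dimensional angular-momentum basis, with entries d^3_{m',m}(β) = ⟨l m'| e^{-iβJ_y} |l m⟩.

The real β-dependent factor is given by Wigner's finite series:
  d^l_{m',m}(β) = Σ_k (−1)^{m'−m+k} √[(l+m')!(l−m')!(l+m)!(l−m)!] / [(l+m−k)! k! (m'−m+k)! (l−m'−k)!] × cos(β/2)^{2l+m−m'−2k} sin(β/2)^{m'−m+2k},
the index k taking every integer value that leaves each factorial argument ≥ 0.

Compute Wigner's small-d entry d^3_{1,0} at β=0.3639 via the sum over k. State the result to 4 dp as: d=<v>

d=-0.5189

d^3_{1,0}(β=0.3639) via Wigner's sum:
c=cos(0.3639/2)=0.983493, s=sin(0.3639/2)=0.180948; N=√[24·2·6·6]=41.569219
k∈{0,1,2} keeps every argument non-negative
  k=0: (−1)^1·41.5692/(12)·0.9835^5·0.1809^1 = -0.576766
  k=1: (−1)^2·41.5692/(4)·0.9835^3·0.1809^3 = +0.058571
  k=2: (−1)^3·41.5692/(12)·0.9835^1·0.1809^5 = -0.000661
d^3_{1,0}(0.3639) = -0.576766 +0.058571 -0.000661 = -0.518855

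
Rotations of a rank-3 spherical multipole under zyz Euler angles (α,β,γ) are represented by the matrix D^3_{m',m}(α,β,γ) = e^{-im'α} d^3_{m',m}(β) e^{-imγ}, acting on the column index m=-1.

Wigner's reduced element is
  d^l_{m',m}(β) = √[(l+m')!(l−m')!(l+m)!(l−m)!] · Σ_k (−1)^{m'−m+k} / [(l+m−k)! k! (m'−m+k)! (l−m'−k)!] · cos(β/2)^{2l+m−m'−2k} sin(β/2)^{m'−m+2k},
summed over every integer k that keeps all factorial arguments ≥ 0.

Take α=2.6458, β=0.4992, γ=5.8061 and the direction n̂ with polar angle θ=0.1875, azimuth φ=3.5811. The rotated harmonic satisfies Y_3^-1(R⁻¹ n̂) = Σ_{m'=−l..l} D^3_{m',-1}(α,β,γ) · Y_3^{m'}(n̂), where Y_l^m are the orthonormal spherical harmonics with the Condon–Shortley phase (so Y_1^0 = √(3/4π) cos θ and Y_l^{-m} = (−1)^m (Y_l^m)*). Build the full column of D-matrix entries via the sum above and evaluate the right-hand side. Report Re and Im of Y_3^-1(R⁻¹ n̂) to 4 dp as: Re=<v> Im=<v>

Re=-0.4129 Im=0.0393

Need the full column D^3_{m',-1} for m'=−3..3 at α=2.6458, β=0.4992, γ=5.8061.
cos(β/2)=0.969011, sin(β/2)=0.247016
d^3_{-3,-1}: single k=2 term ⇒ +0.208359;  D = +0.079922+0.192421i
d^3_{-2,-1}: k∈[1..2] ⇒ +0.667375 -0.086735 = +0.580640;  D = +0.059195-0.577615i
d^3_{-1,-1}: k∈[0..2] ⇒ +0.827891 -0.430385 +0.020975 = +0.418482;  D = -0.235573+0.345879i
d^3_{0,-1}: k∈[0..2] ⇒ -0.731073 +0.142520 -0.003087 = -0.591640;  D = -0.525576+0.271676i
d^3_{1,-1}: k∈[0..2] ⇒ +0.322789 -0.027967 +0.000227 = +0.295048;  D = -0.294997-0.005519i
d^3_{2,-1}: k∈[0..1] ⇒ -0.086735 +0.002818 = -0.083917;  D = -0.073053-0.041295i
d^3_{3,-1}: single k=0 term ⇒ +0.013540;  D = -0.007198-0.011468i
Y_3^{m'}(θ=0.1875,φ=3.5811) and Σ D·Y over m':
  (+0.0799+0.1924i)·(-0.0007+0.0026i)  (+0.0592-0.5776i)·(+0.0223-0.0269i)  (-0.2356+0.3459i)·(-0.2086+0.0981i)  (-0.5256+0.2717i)·(+0.6696+0.0000i)  (-0.2950-0.0055i)·(+0.2086+0.0981i)  (-0.0731-0.0413i)·(+0.0223+0.0269i)  (-0.0072-0.0115i)·(+0.0007+0.0026i)
Y_3^-1(R⁻¹ n̂) = -0.412940+0.039297i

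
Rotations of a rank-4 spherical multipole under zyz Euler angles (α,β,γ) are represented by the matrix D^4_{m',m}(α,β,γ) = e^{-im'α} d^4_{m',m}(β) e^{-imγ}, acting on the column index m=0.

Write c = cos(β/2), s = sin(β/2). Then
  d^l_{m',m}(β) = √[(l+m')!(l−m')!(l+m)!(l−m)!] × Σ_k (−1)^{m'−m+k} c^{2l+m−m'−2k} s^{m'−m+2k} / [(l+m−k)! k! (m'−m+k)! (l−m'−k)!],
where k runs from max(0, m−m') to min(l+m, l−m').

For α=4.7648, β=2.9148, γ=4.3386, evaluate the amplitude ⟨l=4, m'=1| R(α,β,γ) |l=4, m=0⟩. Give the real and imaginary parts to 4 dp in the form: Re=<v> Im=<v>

Re=0.0234 Im=0.4460

D^4_{1,0}(4.7648,2.9148,4.3386) = e^{-i·1·4.7648}·d^4_{1,0}(2.9148)·e^{-i·0·4.3386}. Compute d first:
With c≡cos(β/2)=0.113153 and s≡sin(β/2)=0.993578, N=[120·6·24·24]^{1/2}=643.987578
k: max(0,(0)−(1))=0 … min(4+(0),4−(1))=3
  k=0: (−1)^1·643.9876/(144)·0.1132^7·0.9936^1 = -0.000001
  k=1: (−1)^2·643.9876/(24)·0.1132^5·0.9936^3 = +0.000488
  k=2: (−1)^3·643.9876/(24)·0.1132^3·0.9936^5 = -0.037643
  k=3: (−1)^4·643.9876/(144)·0.1132^1·0.9936^7 = +0.483721
d^4_{1,0}(2.9148) = -0.000001 +0.000488 -0.037643 +0.483721 = +0.446566
Phases: e^{-i·(1)·4.7648}=+0.052387+0.998627i, e^{-i·(0)·4.3386}=+1.000000+0.000000i ⇒ D=+0.023394+0.445953i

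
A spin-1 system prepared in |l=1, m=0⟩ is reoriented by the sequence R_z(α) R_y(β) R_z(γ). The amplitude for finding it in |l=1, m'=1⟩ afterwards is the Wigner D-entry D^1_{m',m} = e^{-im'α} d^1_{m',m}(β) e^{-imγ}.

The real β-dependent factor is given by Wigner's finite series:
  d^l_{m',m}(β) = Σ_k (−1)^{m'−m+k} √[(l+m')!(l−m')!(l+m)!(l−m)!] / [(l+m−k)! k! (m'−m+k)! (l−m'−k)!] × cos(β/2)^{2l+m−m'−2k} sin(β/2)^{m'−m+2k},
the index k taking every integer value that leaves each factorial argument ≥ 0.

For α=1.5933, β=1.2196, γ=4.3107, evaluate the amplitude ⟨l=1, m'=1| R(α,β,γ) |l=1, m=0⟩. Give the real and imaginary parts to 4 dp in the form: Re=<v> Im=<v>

D^1_{1,0}(1.5933,1.2196,4.3107) = e^{-i·1·1.5933}·d^1_{1,0}(1.2196)·e^{-i·0·4.3107}. Compute d first:
c=cos(1.2196/2)=0.819763, s=sin(1.2196/2)=0.572704; N=√[2·1·1·1]=1.414214
k∈{0} keeps every argument non-negative
  k=0: (−1)^1·1.4142/(1)·0.8198^1·0.5727^1 = -0.663946
d^1_{1,0}(1.2196) = -0.663946
Phases: e^{-i·(1)·1.5933}=-0.022502-0.999747i, e^{-i·(0)·4.3107}=+1.000000+0.000000i ⇒ D=+0.014940+0.663778i

Re=0.0149 Im=0.6638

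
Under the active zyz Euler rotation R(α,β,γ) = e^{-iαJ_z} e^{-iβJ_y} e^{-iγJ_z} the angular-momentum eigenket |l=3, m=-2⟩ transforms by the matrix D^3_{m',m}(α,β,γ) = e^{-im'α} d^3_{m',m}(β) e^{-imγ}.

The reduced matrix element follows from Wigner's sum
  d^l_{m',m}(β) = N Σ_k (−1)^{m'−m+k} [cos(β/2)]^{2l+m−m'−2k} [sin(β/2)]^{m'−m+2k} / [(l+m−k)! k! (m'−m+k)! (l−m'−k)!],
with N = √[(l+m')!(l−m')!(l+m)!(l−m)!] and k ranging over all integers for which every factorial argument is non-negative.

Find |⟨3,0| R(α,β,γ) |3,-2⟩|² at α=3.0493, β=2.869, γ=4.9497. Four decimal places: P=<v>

D^3_{0,-2}(3.0493,2.869,4.9497) = e^{-i·0·3.0493}·d^3_{0,-2}(2.869)·e^{-i·-2·4.9497}. Compute d first:
c=cos(2.869/2)=0.135875, s=sin(2.869/2)=0.990726; N=√[6·6·1·120]=65.726707
Admissible k: 0..1 (factorial args all ≥0)
  k=0: (−1)^2·65.7267/(12)·0.1359^4·0.9907^2 = +0.001832
  k=1: (−1)^3·65.7267/(12)·0.1359^2·0.9907^4 = -0.097421
d^3_{0,-2}(2.869) = +0.001832 -0.097421 = -0.095589
|D^3_{0,-2}|² = |d^3_{0,-2}(β)|² = (-0.095589)² = 0.009137 (the z-rotation phases have unit modulus)

P=0.0091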